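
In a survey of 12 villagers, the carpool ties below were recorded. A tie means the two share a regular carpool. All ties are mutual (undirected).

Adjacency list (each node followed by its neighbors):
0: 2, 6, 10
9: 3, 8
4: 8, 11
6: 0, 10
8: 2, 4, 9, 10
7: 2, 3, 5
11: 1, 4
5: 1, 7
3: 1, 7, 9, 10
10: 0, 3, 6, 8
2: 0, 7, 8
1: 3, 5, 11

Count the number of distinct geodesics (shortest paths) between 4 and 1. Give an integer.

1

The shortest distance is 2, and the only length-2 path is 4–11–1. So there is exactly 1 shortest path.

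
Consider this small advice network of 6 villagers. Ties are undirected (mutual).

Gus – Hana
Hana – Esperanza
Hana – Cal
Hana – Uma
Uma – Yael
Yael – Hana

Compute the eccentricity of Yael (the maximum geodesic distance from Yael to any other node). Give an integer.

Distances from Yael: Cal:2, Esperanza:2, Gus:2, Hana:1, Uma:1.
The largest is 2 (to Cal, Gus, and Esperanza), so the eccentricity of Yael is 2.

2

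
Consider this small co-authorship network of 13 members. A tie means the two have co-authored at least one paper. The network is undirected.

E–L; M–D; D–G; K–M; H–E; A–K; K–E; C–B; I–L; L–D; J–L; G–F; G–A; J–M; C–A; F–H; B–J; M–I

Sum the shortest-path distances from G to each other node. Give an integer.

Distances from G: A:1, B:3, C:2, D:1, E:3, F:1, H:2, I:3, J:3, K:2, L:2, M:2.
Sum = 1 + 3 + 2 + 1 + 3 + 1 + 2 + 3 + 3 + 2 + 2 + 2 = 25.

25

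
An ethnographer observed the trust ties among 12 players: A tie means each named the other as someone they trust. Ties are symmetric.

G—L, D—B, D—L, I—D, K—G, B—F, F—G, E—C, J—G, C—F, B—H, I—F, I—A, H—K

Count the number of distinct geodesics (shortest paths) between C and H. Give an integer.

1

The shortest distance is 3, and the only length-3 path is C–F–B–H. So there is exactly 1 shortest path.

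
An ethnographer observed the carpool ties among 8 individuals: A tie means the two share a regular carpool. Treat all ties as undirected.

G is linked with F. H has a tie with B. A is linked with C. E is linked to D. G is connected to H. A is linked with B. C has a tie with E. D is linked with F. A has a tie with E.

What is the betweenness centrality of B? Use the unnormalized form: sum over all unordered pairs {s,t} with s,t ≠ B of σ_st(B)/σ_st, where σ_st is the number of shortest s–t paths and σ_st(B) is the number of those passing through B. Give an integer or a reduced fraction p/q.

9/2

Pairs whose geodesics pass through B — G–A: 1; G–C: 1/2; H–A: 1; H–C: 1; H–E: 1.
All other pairs contribute 0.
Summing the contributions gives betweenness(B) = 9/2.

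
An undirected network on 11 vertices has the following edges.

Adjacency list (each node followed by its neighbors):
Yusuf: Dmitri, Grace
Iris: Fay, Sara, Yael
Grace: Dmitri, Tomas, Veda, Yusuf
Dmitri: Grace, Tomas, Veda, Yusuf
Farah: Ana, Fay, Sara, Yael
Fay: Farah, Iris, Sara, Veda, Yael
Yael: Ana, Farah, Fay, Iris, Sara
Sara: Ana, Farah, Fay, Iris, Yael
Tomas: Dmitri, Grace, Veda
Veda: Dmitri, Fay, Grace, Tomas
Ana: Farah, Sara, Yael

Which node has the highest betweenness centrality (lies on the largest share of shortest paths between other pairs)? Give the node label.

Fay

Unnormalized betweenness of each node: Ana:0, Dmitri:4, Farah:2, Fay:76/3, Grace:4, Iris:0, Sara:17/6, Tomas:0, Veda:24, Yael:17/6, Yusuf:0.
Fay has the largest value, 76/3, making it the main broker — the node through which the most shortest paths run.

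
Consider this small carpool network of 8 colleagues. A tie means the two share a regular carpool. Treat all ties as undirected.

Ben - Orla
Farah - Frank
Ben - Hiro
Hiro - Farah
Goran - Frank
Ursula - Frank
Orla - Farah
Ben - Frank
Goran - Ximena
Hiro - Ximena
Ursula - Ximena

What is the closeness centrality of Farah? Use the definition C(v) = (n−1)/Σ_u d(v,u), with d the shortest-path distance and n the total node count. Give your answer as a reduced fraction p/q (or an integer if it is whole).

Distances from Farah: Ben:2, Frank:1, Goran:2, Hiro:1, Orla:1, Ursula:2, Ximena:2. Sum = 11.
n = 8, so closeness = 7/11.

7/11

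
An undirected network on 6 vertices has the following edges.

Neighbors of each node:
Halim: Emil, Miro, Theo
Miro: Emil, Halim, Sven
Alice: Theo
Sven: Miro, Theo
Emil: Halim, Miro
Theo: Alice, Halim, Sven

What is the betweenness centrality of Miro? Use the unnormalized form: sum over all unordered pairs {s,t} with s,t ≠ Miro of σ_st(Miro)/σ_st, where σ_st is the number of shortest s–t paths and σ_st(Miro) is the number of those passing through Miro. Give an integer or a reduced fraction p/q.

Pairs whose geodesics pass through Miro — Halim–Sven: 1/2; Sven–Emil: 1.
All other pairs contribute 0.
Summing the contributions gives betweenness(Miro) = 3/2.

3/2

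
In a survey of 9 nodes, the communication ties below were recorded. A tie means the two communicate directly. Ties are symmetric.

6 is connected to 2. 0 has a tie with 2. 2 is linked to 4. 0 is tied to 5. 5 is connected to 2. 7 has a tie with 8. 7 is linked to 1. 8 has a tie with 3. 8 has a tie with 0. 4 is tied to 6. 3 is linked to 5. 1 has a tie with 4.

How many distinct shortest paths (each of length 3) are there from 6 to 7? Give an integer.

1

The shortest distance is 3, and the only length-3 path is 6–4–1–7. So there is exactly 1 shortest path.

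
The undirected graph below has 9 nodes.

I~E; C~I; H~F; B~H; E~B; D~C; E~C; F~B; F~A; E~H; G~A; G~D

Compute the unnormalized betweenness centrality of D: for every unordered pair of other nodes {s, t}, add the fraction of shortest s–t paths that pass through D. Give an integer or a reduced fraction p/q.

13/3

Pairs whose geodesics pass through D — E–G: 1; I–G: 1; I–A: 1/3; C–G: 1; C–A: 1.
All other pairs contribute 0.
Summing the contributions gives betweenness(D) = 13/3.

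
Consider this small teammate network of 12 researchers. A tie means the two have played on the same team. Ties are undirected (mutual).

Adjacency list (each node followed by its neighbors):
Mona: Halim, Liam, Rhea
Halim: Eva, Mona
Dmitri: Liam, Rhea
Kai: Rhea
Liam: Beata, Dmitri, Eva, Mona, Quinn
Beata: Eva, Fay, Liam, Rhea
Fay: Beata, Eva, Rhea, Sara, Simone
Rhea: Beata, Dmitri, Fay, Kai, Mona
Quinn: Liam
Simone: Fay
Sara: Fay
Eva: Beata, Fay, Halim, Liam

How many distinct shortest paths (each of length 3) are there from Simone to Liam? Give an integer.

2

The shortest distance is 3. The length-3 paths are: Simone–Fay–Beata–Liam; Simone–Fay–Eva–Liam.
That gives 2 distinct shortest paths.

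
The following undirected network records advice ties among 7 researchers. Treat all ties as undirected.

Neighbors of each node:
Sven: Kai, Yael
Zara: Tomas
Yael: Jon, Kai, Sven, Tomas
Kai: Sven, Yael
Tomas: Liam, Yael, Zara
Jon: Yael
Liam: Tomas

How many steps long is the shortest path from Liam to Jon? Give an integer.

One shortest route is Liam – Tomas – Yael – Jon, which uses 3 edges, and at distance 2 from Liam we only reach {Yael, Zara}, which does not include Jon. So d(Liam,Jon) = 3.

3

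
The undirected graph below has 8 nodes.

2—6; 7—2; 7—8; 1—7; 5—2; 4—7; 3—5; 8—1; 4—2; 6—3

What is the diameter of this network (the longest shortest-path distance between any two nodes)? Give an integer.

Eccentricity of each node (its greatest distance to any other): 1:4, 2:2, 3:4, 4:3, 5:3, 6:3, 7:3, 8:4.
The maximum eccentricity is 4, realized for instance by the pair 3–8 via 3 – 5 – 2 – 7 – 8. So the diameter is 4.

4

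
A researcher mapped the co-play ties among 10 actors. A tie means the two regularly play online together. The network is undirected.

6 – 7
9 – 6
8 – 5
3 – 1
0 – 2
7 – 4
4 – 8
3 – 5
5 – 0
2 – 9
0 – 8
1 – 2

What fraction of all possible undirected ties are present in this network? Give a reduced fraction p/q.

There are 12 edges and 10 nodes, so the maximum possible is C(10,2) = 45.
Density = 12/45 = 4/15.

4/15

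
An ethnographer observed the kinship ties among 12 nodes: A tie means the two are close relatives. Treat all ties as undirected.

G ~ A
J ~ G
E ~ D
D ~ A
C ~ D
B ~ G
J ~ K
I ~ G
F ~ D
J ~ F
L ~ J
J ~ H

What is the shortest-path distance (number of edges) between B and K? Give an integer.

One shortest route is B – G – J – K, which uses 3 edges, and at distance 2 from B we only reach {A, I, J}, which does not include K. So d(B,K) = 3.

3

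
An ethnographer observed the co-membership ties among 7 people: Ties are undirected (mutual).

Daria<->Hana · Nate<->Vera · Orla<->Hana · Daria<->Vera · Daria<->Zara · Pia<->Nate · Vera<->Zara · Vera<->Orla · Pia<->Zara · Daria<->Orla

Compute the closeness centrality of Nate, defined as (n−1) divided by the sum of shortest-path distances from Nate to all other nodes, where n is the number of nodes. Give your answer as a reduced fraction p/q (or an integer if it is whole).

Distances from Nate: Daria:2, Hana:3, Orla:2, Pia:1, Vera:1, Zara:2. Sum = 11.
n = 7, so closeness = 6/11.

6/11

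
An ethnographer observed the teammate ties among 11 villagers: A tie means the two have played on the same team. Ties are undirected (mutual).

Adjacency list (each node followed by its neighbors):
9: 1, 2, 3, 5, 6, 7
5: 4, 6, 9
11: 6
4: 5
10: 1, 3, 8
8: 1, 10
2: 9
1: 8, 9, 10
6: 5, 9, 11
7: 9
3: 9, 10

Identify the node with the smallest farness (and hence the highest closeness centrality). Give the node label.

Farness (sum of distances to all others) for each node — 1:19, 2:23, 3:20, 4:28, 5:19, 6:19, 7:23, 8:26, 9:14, 10:25, 11:28.
The smallest farness is 14, for 9, so 9 has the highest closeness.

9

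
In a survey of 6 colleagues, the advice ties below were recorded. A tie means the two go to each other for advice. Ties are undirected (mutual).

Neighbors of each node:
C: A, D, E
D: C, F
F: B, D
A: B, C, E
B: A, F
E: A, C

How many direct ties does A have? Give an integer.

3

A is directly tied to B, C, and E. That is 3 neighbors, so the degree of A is 3.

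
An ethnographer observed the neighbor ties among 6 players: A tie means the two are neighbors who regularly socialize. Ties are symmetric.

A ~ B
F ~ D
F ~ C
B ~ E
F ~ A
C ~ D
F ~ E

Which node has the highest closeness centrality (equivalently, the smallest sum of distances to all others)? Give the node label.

F

Farness (sum of distances to all others) for each node — A:8, B:10, C:9, D:9, E:8, F:6.
The smallest farness is 6, for F, so F has the highest closeness.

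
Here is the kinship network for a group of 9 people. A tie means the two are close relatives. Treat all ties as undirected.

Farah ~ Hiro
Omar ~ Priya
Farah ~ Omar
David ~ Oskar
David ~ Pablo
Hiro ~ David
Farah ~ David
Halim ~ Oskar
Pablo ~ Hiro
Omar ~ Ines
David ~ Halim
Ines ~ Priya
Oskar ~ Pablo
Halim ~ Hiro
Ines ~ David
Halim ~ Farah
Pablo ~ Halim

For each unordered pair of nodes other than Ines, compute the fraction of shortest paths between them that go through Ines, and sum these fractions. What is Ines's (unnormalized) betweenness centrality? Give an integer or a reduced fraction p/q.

61/12

Pairs whose geodesics pass through Ines — David–Omar: 1/2; David–Priya: 1; Pablo–Omar: 1/4; Pablo–Priya: 1; Halim–Priya: 1/2; Hiro–Priya: 1/2; Oskar–Omar: 1/3; Oskar–Priya: 1.
All other pairs contribute 0.
Summing the contributions gives betweenness(Ines) = 61/12.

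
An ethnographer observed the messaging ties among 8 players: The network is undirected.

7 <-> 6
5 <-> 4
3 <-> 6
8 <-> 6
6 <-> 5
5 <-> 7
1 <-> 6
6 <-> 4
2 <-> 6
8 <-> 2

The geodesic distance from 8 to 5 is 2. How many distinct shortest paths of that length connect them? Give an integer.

The shortest distance is 2, and the only length-2 path is 8–6–5. So there is exactly 1 shortest path.

1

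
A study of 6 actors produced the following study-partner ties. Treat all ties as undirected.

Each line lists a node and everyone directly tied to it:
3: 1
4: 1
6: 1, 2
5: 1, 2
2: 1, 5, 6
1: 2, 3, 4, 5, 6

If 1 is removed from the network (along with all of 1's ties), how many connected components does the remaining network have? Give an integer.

Without 1, the remaining ties split the others into: {2, 5, 6}; {3}; {4}.
That's 3 separate components.

3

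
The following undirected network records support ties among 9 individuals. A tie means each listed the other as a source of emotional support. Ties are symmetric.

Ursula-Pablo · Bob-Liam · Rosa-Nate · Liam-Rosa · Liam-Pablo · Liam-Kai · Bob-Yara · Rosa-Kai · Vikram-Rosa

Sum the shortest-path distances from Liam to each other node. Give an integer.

12

Distances from Liam: Bob:1, Kai:1, Nate:2, Pablo:1, Rosa:1, Ursula:2, Vikram:2, Yara:2.
Sum = 1 + 1 + 2 + 1 + 1 + 2 + 2 + 2 = 12.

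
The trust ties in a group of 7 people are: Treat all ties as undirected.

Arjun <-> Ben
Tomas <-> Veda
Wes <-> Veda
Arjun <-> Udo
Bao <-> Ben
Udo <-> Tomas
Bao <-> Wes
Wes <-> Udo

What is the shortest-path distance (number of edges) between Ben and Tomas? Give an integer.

One shortest route is Ben – Arjun – Udo – Tomas, which uses 3 edges, and at distance 2 from Ben we only reach {Udo, Wes}, which does not include Tomas. So d(Ben,Tomas) = 3.

3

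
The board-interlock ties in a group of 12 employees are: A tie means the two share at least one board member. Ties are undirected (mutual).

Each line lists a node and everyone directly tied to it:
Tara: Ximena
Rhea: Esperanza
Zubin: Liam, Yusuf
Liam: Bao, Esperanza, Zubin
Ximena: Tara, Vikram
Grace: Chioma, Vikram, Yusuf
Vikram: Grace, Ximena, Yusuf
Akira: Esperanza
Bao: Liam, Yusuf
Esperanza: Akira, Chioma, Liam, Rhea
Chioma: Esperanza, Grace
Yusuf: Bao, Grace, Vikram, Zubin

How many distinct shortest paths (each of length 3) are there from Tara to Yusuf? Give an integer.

The shortest distance is 3, and the only length-3 path is Tara–Ximena–Vikram–Yusuf. So there is exactly 1 shortest path.

1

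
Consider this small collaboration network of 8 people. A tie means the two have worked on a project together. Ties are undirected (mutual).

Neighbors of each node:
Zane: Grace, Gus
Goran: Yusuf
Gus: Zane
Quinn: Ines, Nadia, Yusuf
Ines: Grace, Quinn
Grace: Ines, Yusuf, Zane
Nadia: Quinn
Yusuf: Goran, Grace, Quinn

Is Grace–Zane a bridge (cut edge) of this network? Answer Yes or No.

Without the Grace–Zane edge there is no alternate route between Grace and Zane, so the network disconnects. It is a bridge.

Yes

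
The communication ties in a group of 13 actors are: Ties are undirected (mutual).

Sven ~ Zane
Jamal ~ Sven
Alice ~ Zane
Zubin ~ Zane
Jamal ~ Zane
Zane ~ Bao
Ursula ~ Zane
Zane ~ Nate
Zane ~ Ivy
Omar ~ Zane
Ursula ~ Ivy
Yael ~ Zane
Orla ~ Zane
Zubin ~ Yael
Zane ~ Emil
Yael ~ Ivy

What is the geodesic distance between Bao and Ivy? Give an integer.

One shortest route is Bao – Zane – Ivy, which uses 2 edges, and Bao and Ivy are not directly tied, so nothing shorter exists. So d(Bao,Ivy) = 2.

2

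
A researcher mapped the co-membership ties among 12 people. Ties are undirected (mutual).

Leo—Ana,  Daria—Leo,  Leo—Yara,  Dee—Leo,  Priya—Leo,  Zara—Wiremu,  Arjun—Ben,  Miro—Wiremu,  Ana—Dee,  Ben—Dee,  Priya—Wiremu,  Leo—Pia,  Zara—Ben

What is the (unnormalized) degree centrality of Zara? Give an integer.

Zara is directly tied to Ben and Wiremu. That is 2 neighbors, so the degree of Zara is 2.

2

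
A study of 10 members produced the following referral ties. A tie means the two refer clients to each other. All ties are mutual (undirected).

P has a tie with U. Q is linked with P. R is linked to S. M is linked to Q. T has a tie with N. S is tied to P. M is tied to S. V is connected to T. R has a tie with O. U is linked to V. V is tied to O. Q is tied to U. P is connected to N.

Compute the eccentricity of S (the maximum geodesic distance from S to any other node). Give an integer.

3

Distances from S: M:1, N:2, O:2, P:1, Q:2, R:1, T:3, U:2, V:3.
The largest is 3 (to V and T), so the eccentricity of S is 3.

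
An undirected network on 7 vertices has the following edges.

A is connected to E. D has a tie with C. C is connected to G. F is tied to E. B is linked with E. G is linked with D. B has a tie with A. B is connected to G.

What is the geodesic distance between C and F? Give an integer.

4

One shortest route is C – G – B – E – F, which uses 4 edges, and at distance 3 from C we only reach {A, E}, which does not include F. So d(C,F) = 4.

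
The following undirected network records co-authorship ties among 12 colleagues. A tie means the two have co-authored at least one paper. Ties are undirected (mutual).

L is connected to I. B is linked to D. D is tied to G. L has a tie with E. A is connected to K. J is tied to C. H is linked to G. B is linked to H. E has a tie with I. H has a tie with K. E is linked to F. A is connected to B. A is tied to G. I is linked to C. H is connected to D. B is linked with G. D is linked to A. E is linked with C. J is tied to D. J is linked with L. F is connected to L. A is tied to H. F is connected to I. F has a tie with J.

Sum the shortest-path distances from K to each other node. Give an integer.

33

Distances from K: A:1, B:2, C:4, D:2, E:5, F:4, G:2, H:1, I:5, J:3, L:4.
Sum = 1 + 2 + 4 + 2 + 5 + 4 + 2 + 1 + 5 + 3 + 4 = 33.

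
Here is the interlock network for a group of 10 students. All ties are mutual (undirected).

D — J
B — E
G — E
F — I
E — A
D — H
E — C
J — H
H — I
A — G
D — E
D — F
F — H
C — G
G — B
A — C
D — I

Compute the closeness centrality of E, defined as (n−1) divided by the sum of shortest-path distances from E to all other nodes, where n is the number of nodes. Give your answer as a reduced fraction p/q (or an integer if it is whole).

Distances from E: A:1, B:1, C:1, D:1, F:2, G:1, H:2, I:2, J:2. Sum = 13.
n = 10, so closeness = 9/13.

9/13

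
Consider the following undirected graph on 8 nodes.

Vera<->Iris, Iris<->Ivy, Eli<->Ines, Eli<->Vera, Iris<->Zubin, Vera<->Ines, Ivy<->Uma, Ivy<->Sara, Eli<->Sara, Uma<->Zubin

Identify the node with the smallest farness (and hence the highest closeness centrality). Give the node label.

Iris

Farness (sum of distances to all others) for each node — Eli:13, Ines:16, Iris:11, Ivy:12, Sara:13, Uma:16, Vera:12, Zubin:15.
The smallest farness is 11, for Iris, so Iris has the highest closeness.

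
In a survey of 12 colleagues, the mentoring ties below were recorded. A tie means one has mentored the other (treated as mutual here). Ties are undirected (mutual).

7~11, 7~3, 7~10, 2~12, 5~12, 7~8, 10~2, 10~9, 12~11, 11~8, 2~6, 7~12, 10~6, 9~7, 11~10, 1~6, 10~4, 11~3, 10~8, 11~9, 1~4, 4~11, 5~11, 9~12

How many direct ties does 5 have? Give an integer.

5 is directly tied to 11 and 12. That is 2 neighbors, so the degree of 5 is 2.

2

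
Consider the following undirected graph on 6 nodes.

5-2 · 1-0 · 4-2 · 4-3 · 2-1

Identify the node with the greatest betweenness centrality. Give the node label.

Unnormalized betweenness of each node: 0:0, 1:4, 2:8, 3:0, 4:4, 5:0.
2 has the largest value, 8, making it the main broker — the node through which the most shortest paths run.

2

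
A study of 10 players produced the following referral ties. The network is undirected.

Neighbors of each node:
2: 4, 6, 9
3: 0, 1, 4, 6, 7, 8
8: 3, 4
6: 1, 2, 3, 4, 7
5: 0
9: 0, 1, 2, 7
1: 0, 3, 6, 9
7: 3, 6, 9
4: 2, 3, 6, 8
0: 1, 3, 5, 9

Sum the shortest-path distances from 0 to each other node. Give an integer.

14

Distances from 0: 1:1, 2:2, 3:1, 4:2, 5:1, 6:2, 7:2, 8:2, 9:1.
Sum = 1 + 2 + 1 + 2 + 1 + 2 + 2 + 2 + 1 = 14.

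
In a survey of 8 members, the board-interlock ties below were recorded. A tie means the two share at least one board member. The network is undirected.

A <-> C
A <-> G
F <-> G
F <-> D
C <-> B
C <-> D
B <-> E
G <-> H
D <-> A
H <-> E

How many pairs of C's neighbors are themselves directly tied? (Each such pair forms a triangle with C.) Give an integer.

1

C's neighbors: A, B, and D.
Neighbor pairs that are themselves tied: C–A–D. Each forms one triangle with C, for 1 in total.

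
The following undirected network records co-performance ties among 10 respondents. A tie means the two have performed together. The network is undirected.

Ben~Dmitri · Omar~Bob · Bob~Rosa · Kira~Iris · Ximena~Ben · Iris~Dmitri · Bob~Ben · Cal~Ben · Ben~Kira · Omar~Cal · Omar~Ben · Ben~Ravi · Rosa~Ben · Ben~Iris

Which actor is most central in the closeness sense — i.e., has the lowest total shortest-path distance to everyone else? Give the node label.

Ben

Farness (sum of distances to all others) for each node — Ben:9, Bob:15, Cal:16, Dmitri:16, Iris:15, Kira:16, Omar:15, Ravi:17, Rosa:16, Ximena:17.
The smallest farness is 9, for Ben, so Ben has the highest closeness.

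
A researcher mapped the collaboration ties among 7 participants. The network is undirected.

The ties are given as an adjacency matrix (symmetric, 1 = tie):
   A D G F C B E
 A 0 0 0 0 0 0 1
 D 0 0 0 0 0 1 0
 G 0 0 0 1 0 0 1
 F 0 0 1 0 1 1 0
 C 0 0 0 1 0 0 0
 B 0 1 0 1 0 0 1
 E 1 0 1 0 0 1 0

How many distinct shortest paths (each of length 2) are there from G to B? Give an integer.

The shortest distance is 2. The length-2 paths are: G–F–B; G–E–B.
That gives 2 distinct shortest paths.

2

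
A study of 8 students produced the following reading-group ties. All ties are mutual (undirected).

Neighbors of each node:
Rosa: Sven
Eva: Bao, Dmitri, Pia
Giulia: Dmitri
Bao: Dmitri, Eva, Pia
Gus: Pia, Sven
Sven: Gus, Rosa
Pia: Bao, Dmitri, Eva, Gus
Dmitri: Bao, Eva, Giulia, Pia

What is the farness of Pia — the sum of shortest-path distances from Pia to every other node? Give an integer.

11

Distances from Pia: Bao:1, Dmitri:1, Eva:1, Giulia:2, Gus:1, Rosa:3, Sven:2.
Sum = 1 + 1 + 1 + 2 + 1 + 3 + 2 = 11.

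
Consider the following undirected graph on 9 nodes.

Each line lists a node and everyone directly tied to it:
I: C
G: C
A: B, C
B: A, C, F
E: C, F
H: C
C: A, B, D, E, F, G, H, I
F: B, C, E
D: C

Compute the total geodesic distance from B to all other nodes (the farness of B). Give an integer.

Distances from B: A:1, C:1, D:2, E:2, F:1, G:2, H:2, I:2.
Sum = 1 + 1 + 2 + 2 + 1 + 2 + 2 + 2 = 13.

13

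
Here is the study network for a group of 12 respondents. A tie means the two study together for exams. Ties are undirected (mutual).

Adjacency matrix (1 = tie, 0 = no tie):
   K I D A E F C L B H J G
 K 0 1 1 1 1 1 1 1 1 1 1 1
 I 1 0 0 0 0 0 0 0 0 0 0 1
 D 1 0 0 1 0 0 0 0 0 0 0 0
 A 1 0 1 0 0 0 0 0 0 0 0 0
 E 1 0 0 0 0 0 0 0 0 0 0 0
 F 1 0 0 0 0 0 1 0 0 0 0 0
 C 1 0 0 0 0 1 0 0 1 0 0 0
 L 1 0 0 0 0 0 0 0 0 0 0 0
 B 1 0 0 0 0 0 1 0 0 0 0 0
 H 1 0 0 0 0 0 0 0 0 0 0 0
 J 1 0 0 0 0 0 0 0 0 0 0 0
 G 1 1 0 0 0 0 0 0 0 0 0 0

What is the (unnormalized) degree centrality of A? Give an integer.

2

A is directly tied to D and K. That is 2 neighbors, so the degree of A is 2.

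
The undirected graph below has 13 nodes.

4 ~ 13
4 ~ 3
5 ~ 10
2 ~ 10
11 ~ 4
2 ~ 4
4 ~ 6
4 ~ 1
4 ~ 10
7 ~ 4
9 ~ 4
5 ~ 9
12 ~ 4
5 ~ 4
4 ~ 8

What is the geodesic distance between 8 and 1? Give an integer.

2

One shortest route is 8 – 4 – 1, which uses 2 edges, and 8 and 1 are not directly tied, so nothing shorter exists. So d(8,1) = 2.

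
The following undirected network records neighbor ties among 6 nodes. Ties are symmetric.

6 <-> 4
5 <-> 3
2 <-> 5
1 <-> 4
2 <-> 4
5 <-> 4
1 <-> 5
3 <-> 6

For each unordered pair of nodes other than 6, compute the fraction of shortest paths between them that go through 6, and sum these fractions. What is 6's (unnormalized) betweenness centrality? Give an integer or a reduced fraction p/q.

1/2

Pairs whose geodesics pass through 6 — 4–3: 1/2.
All other pairs contribute 0.
Summing the contributions gives betweenness(6) = 1/2.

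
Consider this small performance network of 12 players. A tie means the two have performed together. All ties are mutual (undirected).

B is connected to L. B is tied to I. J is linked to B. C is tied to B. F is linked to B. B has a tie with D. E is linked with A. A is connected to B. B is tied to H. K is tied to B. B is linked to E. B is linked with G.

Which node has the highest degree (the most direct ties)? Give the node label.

Degrees — A:2, B:11, C:1, D:1, E:2, F:1, G:1, H:1, I:1, J:1, K:1, L:1.
The maximum is 11, attained only by B.

B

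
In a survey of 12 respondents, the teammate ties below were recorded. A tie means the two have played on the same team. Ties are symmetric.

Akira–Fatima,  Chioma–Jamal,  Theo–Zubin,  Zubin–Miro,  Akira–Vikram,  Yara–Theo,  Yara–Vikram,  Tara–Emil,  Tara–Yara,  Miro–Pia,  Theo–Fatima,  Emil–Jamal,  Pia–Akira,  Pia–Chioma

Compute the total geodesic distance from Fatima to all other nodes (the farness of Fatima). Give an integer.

Distances from Fatima: Akira:1, Chioma:3, Emil:4, Jamal:4, Miro:3, Pia:2, Tara:3, Theo:1, Vikram:2, Yara:2, Zubin:2.
Sum = 1 + 3 + 4 + 4 + 3 + 2 + 3 + 1 + 2 + 2 + 2 = 27.

27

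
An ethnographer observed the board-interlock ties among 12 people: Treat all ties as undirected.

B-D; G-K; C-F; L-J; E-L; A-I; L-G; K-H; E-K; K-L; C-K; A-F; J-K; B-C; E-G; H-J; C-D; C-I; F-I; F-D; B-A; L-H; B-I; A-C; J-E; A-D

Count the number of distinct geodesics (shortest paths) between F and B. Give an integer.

The shortest distance is 2. The length-2 paths are: F–A–B; F–C–B; F–I–B; F–D–B.
That gives 4 distinct shortest paths.

4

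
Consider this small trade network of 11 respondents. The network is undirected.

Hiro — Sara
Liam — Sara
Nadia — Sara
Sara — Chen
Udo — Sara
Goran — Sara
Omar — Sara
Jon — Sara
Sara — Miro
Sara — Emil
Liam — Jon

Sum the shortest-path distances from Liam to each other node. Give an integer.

Distances from Liam: Chen:2, Emil:2, Goran:2, Hiro:2, Jon:1, Miro:2, Nadia:2, Omar:2, Sara:1, Udo:2.
Sum = 2 + 2 + 2 + 2 + 1 + 2 + 2 + 2 + 1 + 2 = 18.

18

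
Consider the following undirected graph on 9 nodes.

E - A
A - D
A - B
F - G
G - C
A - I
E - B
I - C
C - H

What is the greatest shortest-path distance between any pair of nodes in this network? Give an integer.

5

Eccentricity of each node (its greatest distance to any other): A:4, B:5, C:3, D:5, E:5, F:5, G:4, H:4, I:3.
The maximum eccentricity is 5, realized for instance by the pair B–F via B – A – I – C – G – F. So the diameter is 5.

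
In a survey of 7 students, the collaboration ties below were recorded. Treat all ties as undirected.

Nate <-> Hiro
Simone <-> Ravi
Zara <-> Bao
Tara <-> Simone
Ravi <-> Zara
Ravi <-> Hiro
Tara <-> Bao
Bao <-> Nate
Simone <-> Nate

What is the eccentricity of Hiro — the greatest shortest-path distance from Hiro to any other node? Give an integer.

3

Distances from Hiro: Bao:2, Nate:1, Ravi:1, Simone:2, Tara:3, Zara:2.
The largest is 3 (to Tara), so the eccentricity of Hiro is 3.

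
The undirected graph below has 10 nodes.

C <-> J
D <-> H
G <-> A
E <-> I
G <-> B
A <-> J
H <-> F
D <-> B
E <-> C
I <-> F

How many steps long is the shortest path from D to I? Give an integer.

3

One shortest route is D – H – F – I, which uses 3 edges, and at distance 2 from D we only reach {F, G}, which does not include I. So d(D,I) = 3.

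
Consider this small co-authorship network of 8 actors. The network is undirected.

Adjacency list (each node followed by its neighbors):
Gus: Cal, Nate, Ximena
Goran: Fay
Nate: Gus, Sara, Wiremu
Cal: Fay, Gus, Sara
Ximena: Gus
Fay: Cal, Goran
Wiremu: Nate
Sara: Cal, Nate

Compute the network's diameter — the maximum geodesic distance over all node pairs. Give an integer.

Eccentricity of each node (its greatest distance to any other): Cal:3, Fay:4, Goran:5, Gus:3, Nate:4, Sara:3, Wiremu:5, Ximena:4.
The maximum eccentricity is 5, realized for instance by the pair Goran–Wiremu via Goran – Fay – Cal – Sara – Nate – Wiremu. So the diameter is 5.

5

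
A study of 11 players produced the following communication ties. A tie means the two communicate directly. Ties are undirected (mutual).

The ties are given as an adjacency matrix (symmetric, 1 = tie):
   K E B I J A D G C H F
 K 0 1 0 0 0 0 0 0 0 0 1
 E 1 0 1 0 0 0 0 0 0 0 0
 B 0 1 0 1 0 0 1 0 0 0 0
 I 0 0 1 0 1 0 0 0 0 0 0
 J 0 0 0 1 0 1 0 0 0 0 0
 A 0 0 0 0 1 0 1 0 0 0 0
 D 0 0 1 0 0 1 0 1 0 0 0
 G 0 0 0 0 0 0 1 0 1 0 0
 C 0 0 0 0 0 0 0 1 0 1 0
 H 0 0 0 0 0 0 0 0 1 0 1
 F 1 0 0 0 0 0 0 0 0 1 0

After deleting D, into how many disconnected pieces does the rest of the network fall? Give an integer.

1

D's neighbors (A, B, and G) remain reachable from one another through other ties, so the rest of the network stays in one piece.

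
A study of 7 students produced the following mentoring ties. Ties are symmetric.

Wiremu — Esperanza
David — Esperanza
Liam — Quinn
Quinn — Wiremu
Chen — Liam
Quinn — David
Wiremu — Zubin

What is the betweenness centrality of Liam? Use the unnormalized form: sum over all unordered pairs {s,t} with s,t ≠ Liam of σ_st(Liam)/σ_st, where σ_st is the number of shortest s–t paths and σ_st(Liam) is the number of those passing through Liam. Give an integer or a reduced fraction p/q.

Pairs whose geodesics pass through Liam — Wiremu–Chen: 1; Chen–Zubin: 1; Chen–Quinn: 1; Chen–Esperanza: 2/2; Chen–David: 1.
All other pairs contribute 0.
Summing the contributions gives betweenness(Liam) = 5.

5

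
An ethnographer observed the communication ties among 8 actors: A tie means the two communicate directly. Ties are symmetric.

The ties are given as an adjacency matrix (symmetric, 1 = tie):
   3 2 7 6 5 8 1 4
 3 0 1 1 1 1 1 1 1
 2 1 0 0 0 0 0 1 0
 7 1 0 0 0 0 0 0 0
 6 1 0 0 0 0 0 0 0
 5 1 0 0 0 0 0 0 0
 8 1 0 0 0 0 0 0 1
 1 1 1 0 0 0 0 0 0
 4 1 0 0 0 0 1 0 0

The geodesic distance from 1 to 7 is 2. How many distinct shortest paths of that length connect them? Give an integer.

The shortest distance is 2, and the only length-2 path is 1–3–7. So there is exactly 1 shortest path.

1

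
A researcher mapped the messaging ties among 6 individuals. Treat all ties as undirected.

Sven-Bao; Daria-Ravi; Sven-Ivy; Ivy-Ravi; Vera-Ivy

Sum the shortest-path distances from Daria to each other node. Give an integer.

Distances from Daria: Bao:4, Ivy:2, Ravi:1, Sven:3, Vera:3.
Sum = 4 + 2 + 1 + 3 + 3 = 13.

13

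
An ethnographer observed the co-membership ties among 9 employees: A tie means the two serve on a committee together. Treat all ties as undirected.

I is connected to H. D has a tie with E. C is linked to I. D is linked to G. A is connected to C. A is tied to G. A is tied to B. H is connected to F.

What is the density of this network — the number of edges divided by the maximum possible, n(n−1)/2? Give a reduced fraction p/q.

2/9

There are 8 edges and 9 nodes, so the maximum possible is C(9,2) = 36.
Density = 8/36 = 2/9.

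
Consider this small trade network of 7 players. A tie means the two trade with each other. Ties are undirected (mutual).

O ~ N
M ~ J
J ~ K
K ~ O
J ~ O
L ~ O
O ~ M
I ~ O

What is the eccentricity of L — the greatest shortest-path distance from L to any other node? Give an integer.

Distances from L: I:2, J:2, K:2, M:2, N:2, O:1.
The largest is 2 (to I, K, N, J, and M), so the eccentricity of L is 2.

2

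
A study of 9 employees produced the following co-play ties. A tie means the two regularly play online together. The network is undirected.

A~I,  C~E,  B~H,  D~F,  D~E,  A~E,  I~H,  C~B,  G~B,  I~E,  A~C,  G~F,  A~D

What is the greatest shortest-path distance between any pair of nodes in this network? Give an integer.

3

Eccentricity of each node (its greatest distance to any other): A:3, B:3, C:3, D:3, E:3, F:3, G:3, H:3, I:3.
The maximum eccentricity is 3, realized for instance by the pair C–F via C – E – D – F. So the diameter is 3.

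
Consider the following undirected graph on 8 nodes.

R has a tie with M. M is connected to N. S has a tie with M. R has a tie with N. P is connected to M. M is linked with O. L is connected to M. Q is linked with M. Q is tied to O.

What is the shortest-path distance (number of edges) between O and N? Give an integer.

One shortest route is O – M – N, which uses 2 edges, and O and N are not directly tied, so nothing shorter exists. So d(O,N) = 2.

2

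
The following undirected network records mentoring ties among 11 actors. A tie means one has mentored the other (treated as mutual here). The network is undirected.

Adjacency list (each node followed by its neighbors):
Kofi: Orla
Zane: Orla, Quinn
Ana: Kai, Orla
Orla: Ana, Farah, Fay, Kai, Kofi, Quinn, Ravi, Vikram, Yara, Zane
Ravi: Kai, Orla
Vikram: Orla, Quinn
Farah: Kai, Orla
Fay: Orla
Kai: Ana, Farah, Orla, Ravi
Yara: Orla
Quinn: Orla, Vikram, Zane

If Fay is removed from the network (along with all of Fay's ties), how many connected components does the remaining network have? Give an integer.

Fay's neighbors (Orla) remain reachable from one another through other ties, so the rest of the network stays in one piece.

1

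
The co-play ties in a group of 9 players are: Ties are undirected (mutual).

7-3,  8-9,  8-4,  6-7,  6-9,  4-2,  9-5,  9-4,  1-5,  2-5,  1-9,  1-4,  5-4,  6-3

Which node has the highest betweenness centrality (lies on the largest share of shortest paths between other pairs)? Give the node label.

Unnormalized betweenness of each node: 1:0, 2:0, 3:0, 4:9/2, 5:5/2, 6:12, 7:0, 8:0, 9:16.
9 has the largest value, 16, making it the main broker — the node through which the most shortest paths run.

9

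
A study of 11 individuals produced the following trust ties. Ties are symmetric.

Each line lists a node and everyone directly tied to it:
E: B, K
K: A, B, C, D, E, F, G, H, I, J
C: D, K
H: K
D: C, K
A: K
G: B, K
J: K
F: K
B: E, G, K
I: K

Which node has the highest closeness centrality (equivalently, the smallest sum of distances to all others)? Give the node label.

Farness (sum of distances to all others) for each node — A:19, B:17, C:18, D:18, E:18, F:19, G:18, H:19, I:19, J:19, K:10.
The smallest farness is 10, for K, so K has the highest closeness.

K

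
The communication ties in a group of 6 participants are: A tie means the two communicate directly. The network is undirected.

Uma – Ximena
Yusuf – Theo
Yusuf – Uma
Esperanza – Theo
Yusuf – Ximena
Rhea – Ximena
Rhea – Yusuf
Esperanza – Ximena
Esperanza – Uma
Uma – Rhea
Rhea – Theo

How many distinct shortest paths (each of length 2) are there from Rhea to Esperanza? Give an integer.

3

The shortest distance is 2. The length-2 paths are: Rhea–Ximena–Esperanza; Rhea–Theo–Esperanza; Rhea–Uma–Esperanza.
That gives 3 distinct shortest paths.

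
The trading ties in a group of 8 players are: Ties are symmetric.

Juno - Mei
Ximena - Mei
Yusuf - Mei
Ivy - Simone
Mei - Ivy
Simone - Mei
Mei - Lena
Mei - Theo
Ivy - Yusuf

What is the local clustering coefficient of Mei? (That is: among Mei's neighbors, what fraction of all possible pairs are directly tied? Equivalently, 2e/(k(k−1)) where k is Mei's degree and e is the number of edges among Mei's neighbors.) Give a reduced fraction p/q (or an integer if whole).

Mei's neighbors: Ivy, Juno, Lena, Simone, Theo, Ximena, and Yusuf (k = 7).
Possible neighbor pairs: C(7,2) = 21. Edges among them: Ivy–Simone, Ivy–Yusuf → e = 2.
Clustering(Mei) = 2/21.

2/21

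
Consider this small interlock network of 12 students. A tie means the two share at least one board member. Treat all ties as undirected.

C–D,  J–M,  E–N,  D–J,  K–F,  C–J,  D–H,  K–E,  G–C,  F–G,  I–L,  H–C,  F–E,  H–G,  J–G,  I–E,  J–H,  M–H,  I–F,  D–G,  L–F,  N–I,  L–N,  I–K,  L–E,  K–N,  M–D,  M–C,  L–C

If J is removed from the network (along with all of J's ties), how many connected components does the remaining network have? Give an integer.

1

J's neighbors (C, D, G, H, and M) remain reachable from one another through other ties, so the rest of the network stays in one piece.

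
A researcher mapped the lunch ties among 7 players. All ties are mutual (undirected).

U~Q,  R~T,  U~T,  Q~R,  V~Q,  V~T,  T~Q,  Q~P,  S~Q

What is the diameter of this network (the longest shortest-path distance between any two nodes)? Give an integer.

2

Eccentricity of each node (its greatest distance to any other): P:2, Q:1, R:2, S:2, T:2, U:2, V:2.
The maximum eccentricity is 2, realized for instance by the pair U–V via U – Q – V. So the diameter is 2.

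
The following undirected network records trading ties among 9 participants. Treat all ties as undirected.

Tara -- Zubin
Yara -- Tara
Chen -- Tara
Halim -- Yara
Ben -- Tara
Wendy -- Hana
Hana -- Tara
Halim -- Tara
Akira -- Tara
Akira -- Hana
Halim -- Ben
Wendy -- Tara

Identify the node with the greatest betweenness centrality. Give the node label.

Unnormalized betweenness of each node: Akira:0, Ben:0, Chen:0, Halim:1/2, Hana:1/2, Tara:23, Wendy:0, Yara:0, Zubin:0.
Tara has the largest value, 23, making it the main broker — the node through which the most shortest paths run.

Tara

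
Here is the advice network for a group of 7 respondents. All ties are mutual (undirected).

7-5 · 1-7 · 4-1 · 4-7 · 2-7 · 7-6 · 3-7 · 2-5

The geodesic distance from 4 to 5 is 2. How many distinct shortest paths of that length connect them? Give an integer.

The shortest distance is 2, and the only length-2 path is 4–7–5. So there is exactly 1 shortest path.

1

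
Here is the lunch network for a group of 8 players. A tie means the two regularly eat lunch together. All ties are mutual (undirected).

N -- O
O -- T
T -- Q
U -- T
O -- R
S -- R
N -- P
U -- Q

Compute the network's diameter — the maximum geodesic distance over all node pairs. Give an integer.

Eccentricity of each node (its greatest distance to any other): N:3, O:2, P:4, Q:4, R:3, S:4, T:3, U:4.
The maximum eccentricity is 4, realized for instance by the pair S–P via S – R – O – N – P. So the diameter is 4.

4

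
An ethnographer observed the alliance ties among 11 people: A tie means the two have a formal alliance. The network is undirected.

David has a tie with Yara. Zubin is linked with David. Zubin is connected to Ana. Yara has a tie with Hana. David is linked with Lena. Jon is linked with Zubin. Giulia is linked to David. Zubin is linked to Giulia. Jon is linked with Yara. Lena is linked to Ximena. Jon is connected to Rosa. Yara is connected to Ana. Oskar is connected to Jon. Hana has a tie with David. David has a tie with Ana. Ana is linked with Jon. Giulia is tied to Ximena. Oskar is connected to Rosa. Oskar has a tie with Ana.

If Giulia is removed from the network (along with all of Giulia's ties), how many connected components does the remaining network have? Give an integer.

1

Giulia's neighbors (David, Ximena, and Zubin) remain reachable from one another through other ties, so the rest of the network stays in one piece.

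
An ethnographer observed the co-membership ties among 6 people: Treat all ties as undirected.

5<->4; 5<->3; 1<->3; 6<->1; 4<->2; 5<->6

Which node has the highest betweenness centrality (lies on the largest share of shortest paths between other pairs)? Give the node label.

Unnormalized betweenness of each node: 1:1/2, 2:0, 3:3/2, 4:4, 5:13/2, 6:3/2.
5 has the largest value, 13/2, making it the main broker — the node through which the most shortest paths run.

5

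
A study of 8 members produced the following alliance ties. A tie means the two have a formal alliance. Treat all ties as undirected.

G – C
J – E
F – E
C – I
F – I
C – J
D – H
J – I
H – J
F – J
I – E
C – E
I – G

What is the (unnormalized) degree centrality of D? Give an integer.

1

D is directly tied to H. That is 1 neighbor, so the degree of D is 1.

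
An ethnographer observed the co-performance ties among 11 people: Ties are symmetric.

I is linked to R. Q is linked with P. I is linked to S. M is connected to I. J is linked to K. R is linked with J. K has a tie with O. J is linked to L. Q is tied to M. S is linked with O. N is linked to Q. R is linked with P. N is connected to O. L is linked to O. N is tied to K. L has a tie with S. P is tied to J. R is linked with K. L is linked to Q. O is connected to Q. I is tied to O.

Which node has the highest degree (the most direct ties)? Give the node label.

O

Degrees — I:4, J:4, K:4, L:4, M:2, N:3, O:6, P:3, Q:5, R:4, S:3.
The maximum is 6, attained only by O.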